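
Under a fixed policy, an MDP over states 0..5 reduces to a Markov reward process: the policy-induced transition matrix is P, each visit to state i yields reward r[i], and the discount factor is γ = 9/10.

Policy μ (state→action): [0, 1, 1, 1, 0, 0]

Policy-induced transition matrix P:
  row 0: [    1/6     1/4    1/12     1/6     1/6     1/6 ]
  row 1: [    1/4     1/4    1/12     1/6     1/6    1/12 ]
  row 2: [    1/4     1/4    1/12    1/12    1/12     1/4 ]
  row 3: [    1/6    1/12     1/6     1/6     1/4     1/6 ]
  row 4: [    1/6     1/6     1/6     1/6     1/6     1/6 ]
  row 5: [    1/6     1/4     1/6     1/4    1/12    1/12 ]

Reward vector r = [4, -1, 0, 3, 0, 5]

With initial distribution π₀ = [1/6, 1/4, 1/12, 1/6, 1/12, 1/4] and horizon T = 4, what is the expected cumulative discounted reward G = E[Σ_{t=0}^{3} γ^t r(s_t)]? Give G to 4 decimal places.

t=0: π = [0.1667, 0.2500, 0.0833, 0.1667, 0.0833, 0.2500], E[r] = 2.1667, γ^t·E[r] = 2.166667, running G = 2.166667
t=1: π = [0.1944, 0.2153, 0.1250, 0.1806, 0.1528, 0.1319], E[r] = 1.7639, γ^t·E[r] = 1.587500, running G = 3.754167
t=2: π = [0.1950, 0.2072, 0.1221, 0.1672, 0.1603, 0.1481], E[r] = 1.8154, γ^t·E[r] = 1.470469, running G = 5.224635
t=3: π = [0.1941, 0.2088, 0.1230, 0.1688, 0.1581, 0.1472], E[r] = 1.8103, γ^t·E[r] = 1.319730, running G = 6.544366

G = 6.5444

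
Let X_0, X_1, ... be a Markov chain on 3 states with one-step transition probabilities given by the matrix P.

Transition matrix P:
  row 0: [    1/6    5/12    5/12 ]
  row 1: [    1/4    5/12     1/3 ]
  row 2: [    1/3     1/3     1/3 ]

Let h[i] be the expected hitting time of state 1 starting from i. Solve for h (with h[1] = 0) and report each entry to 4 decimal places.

First-step conditioning: h[1] = 0; for i ≠ 1, h[i] = 1 + Σ_k P[i][k]·h[k].
  h[0] = 1 + 1/6·h[0] + 5/12·h[2]
  h[2] = 1 + 1/3·h[0] + 1/3·h[2]
Solving the 2×2 linear system over states ≠ 1 gives exactly h = [13/5, 0, 14/5] (h[1] = 0 is the target).

h = [2.6000, 0.0000, 2.8000]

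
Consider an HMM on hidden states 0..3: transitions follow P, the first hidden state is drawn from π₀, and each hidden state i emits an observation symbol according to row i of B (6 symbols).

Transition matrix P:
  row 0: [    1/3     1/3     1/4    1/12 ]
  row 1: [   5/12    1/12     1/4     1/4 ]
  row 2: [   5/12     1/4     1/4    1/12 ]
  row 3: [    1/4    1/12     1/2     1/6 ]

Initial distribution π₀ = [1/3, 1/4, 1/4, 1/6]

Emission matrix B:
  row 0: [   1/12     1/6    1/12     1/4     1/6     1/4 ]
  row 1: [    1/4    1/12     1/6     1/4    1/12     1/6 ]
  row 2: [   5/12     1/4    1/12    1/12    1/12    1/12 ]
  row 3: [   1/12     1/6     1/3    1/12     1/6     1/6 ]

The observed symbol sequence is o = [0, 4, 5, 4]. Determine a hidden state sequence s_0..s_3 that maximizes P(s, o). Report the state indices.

t=0: δ = [2.778e-02, 6.250e-02, 1.042e-01, 1.389e-02]  (obs o_0=0)
t=1: δ = [7.234e-03, 2.170e-03, 2.170e-03, 2.604e-03]  ψ = [2, 2, 2, 1]  (obs o_1=4)
t=2: δ = [6.028e-04, 4.019e-04, 1.507e-04, 1.005e-04]  ψ = [0, 0, 0, 0]  (obs o_2=5)
t=3: δ = [3.349e-05, 1.674e-05, 1.256e-05, 1.674e-05]  ψ = [0, 0, 0, 1]  (obs o_3=4)
backtrack: best end state = 0; path = [2, 0, 0, 0]

path = [2, 0, 0, 0]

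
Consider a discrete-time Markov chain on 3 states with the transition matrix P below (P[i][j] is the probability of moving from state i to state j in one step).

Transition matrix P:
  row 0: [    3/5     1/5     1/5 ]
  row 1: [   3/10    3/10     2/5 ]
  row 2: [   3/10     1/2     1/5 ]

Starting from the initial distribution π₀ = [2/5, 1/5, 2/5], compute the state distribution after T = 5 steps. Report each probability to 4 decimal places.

t=0: π = [0.4000, 0.2000, 0.4000]
t=1: π = [0.4200, 0.3400, 0.2400]
t=2: π = [0.4260, 0.3060, 0.2680]
t=3: π = [0.4278, 0.3110, 0.2612]
t=4: π = [0.4283, 0.3095, 0.2622]
t=5: π = [0.4285, 0.3096, 0.2619]

π = [0.4285, 0.3096, 0.2619]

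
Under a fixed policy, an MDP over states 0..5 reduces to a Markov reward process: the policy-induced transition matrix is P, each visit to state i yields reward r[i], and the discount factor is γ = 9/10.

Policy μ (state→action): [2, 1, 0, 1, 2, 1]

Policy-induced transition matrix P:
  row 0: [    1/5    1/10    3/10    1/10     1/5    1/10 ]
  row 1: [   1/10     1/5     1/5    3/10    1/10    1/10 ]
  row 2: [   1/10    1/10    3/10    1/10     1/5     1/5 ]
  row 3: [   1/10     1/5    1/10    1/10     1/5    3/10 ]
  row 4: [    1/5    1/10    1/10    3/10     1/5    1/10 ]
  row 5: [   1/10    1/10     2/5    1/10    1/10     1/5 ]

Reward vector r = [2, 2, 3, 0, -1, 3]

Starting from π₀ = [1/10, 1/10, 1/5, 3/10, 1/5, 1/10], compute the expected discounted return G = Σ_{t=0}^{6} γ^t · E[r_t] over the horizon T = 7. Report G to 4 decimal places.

t=0: π = [0.1000, 0.1000, 0.2000, 0.3000, 0.2000, 0.1000], E[r] = 1.1000, γ^t·E[r] = 1.100000, running G = 1.100000
t=1: π = [0.1300, 0.1400, 0.2000, 0.1600, 0.1800, 0.1900], E[r] = 1.5300, γ^t·E[r] = 1.377000, running G = 2.477000
t=2: π = [0.1310, 0.1300, 0.2370, 0.1640, 0.1670, 0.1710], E[r] = 1.5790, γ^t·E[r] = 1.278990, running G = 3.755990
t=3: π = [0.1298, 0.1294, 0.2379, 0.1594, 0.1699, 0.1736], E[r] = 1.5830, γ^t·E[r] = 1.154007, running G = 4.909997
t=4: π = [0.1300, 0.1289, 0.2386, 0.1599, 0.1697, 0.1730], E[r] = 1.5828, γ^t·E[r] = 1.038455, running G = 5.948452
t=5: π = [0.1300, 0.1289, 0.2385, 0.1597, 0.1698, 0.1731], E[r] = 1.5828, γ^t·E[r] = 0.934613, running G = 6.883065
t=6: π = [0.1300, 0.1289, 0.2385, 0.1597, 0.1698, 0.1731], E[r] = 1.5828, γ^t·E[r] = 0.841141, running G = 7.724206

G = 7.7242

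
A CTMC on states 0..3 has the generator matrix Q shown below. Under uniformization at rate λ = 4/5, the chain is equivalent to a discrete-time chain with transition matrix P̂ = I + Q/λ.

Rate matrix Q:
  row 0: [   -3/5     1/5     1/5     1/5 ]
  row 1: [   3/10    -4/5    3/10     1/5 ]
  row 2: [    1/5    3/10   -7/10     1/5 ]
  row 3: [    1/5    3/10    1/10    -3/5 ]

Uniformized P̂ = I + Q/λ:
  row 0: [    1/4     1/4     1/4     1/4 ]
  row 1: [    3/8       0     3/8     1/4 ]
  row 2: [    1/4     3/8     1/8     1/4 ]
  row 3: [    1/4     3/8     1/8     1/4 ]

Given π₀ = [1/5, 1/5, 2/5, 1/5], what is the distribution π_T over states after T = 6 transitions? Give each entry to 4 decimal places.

t=0: π = [0.2000, 0.2000, 0.4000, 0.2000]
t=1: π = [0.2750, 0.2750, 0.2000, 0.2500]
t=2: π = [0.2844, 0.2375, 0.2281, 0.2500]
t=3: π = [0.2797, 0.2504, 0.2199, 0.2500]
t=4: π = [0.2813, 0.2461, 0.2226, 0.2500]
t=5: π = [0.2808, 0.2475, 0.2217, 0.2500]
t=6: π = [0.2809, 0.2471, 0.2220, 0.2500]

π = [0.2809, 0.2471, 0.2220, 0.2500]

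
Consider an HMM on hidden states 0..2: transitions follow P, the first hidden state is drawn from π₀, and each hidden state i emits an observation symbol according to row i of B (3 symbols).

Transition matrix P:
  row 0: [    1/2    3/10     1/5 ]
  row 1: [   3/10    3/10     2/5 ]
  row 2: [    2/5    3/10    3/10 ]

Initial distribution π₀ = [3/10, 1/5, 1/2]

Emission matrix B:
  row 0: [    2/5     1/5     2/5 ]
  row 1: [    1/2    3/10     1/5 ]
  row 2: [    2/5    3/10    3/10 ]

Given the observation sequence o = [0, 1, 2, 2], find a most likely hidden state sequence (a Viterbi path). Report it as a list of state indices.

path = [2, 0, 0, 0]

t=0: δ = [1.200e-01, 1.000e-01, 2.000e-01]  (obs o_0=0)
t=1: δ = [1.600e-02, 1.800e-02, 1.800e-02]  ψ = [2, 2, 2]  (obs o_1=1)
t=2: δ = [3.200e-03, 1.080e-03, 2.160e-03]  ψ = [0, 1, 1]  (obs o_2=2)
t=3: δ = [6.400e-04, 1.920e-04, 1.944e-04]  ψ = [0, 0, 2]  (obs o_3=2)
backtrack: best end state = 0; path = [2, 0, 0, 0]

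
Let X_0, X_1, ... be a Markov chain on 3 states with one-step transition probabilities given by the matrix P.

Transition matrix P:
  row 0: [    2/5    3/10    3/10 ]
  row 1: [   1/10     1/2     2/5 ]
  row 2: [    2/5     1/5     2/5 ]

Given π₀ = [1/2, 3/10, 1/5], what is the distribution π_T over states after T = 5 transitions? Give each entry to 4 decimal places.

t=0: π = [0.5000, 0.3000, 0.2000]
t=1: π = [0.3100, 0.3400, 0.3500]
t=2: π = [0.2980, 0.3330, 0.3690]
t=3: π = [0.3001, 0.3297, 0.3702]
t=4: π = [0.3011, 0.3289, 0.3700]
t=5: π = [0.3013, 0.3288, 0.3699]

π = [0.3013, 0.3288, 0.3699]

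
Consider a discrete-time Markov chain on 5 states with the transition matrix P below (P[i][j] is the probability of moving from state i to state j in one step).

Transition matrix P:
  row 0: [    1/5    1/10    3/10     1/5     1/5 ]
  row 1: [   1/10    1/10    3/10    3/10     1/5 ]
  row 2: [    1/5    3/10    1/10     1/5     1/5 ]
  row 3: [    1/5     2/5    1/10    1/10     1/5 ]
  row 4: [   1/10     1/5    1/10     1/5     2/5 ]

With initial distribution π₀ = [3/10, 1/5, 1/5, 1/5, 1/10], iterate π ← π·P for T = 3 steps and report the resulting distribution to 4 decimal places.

π = [0.1534, 0.2199, 0.1758, 0.2021, 0.2488]

t=0: π = [0.3000, 0.2000, 0.2000, 0.2000, 0.1000]
t=1: π = [0.1700, 0.2100, 0.2000, 0.2000, 0.2200]
t=2: π = [0.1570, 0.2220, 0.1760, 0.2010, 0.2440]
t=3: π = [0.1534, 0.2199, 0.1758, 0.2021, 0.2488]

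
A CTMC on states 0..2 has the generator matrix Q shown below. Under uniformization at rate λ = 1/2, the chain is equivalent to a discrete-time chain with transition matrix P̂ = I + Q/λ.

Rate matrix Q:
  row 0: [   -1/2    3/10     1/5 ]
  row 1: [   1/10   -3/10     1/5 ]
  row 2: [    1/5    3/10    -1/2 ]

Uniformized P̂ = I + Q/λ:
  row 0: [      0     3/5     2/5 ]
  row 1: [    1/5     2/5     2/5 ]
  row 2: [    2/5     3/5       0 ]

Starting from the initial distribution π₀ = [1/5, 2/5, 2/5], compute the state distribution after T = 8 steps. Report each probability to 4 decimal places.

t=0: π = [0.2000, 0.4000, 0.4000]
t=1: π = [0.2400, 0.5200, 0.2400]
t=2: π = [0.2000, 0.4960, 0.3040]
t=3: π = [0.2208, 0.5008, 0.2784]
t=4: π = [0.2115, 0.4998, 0.2886]
t=5: π = [0.2154, 0.5000, 0.2845]
t=6: π = [0.2138, 0.5000, 0.2862]
t=7: π = [0.2145, 0.5000, 0.2855]
t=8: π = [0.2142, 0.5000, 0.2858]

π = [0.2142, 0.5000, 0.2858]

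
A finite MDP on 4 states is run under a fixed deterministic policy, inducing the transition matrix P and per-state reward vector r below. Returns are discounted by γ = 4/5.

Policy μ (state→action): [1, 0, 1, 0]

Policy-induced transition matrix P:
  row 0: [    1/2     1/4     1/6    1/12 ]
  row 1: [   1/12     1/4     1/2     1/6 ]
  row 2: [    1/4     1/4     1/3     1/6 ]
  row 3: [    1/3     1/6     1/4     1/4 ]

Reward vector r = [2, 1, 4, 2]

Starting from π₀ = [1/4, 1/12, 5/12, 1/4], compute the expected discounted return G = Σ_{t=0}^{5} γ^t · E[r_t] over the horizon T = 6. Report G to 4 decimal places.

G = 9.1167

t=0: π = [0.2500, 0.0833, 0.4167, 0.2500], E[r] = 2.7500, γ^t·E[r] = 2.750000, running G = 2.750000
t=1: π = [0.3194, 0.2292, 0.2847, 0.1667], E[r] = 2.3403, γ^t·E[r] = 1.872222, running G = 4.622222
t=2: π = [0.3056, 0.2361, 0.3044, 0.1539], E[r] = 2.3727, γ^t·E[r] = 1.518519, running G = 6.140741
t=3: π = [0.2999, 0.2372, 0.3089, 0.1540], E[r] = 2.3807, γ^t·E[r] = 1.218914, running G = 7.359654
t=4: π = [0.2983, 0.2372, 0.3100, 0.1545], E[r] = 2.3829, γ^t·E[r] = 0.976049, running G = 8.335704
t=5: π = [0.2979, 0.2371, 0.3103, 0.1547], E[r] = 2.3834, γ^t·E[r] = 0.780999, running G = 9.116703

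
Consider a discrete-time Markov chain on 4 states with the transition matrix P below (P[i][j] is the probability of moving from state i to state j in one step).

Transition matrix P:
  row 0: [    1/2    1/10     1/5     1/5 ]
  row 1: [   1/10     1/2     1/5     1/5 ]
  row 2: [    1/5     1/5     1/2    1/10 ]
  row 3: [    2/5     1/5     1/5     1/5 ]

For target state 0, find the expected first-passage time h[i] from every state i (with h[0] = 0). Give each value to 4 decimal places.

First-step conditioning: h[0] = 0; for i ≠ 0, h[i] = 1 + Σ_k P[i][k]·h[k].
  h[1] = 1 + 1/2·h[1] + 1/5·h[2] + 1/5·h[3]
  h[2] = 1 + 1/5·h[1] + 1/2·h[2] + 1/10·h[3]
  h[3] = 1 + 1/5·h[1] + 1/5·h[2] + 1/5·h[3]
Solving the 3×3 linear system over states ≠ 0 gives exactly h = [0, 50/9, 5, 35/9] (h[0] = 0 is the target).

h = [0.0000, 5.5556, 5.0000, 3.8889]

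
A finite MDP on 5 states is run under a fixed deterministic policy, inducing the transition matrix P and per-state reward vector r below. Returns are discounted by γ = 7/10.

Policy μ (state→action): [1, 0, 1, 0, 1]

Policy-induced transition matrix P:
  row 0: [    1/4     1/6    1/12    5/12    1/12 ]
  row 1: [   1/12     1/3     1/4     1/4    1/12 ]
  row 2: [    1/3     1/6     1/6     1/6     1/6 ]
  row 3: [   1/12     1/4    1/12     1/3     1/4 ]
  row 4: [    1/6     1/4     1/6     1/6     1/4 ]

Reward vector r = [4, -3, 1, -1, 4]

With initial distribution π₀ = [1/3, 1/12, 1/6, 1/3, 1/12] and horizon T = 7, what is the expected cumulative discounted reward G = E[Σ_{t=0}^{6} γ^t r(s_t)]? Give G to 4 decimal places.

t=0: π = [0.3333, 0.0833, 0.1667, 0.3333, 0.0833], E[r] = 1.2500, γ^t·E[r] = 1.250000, running G = 1.250000
t=1: π = [0.1875, 0.2153, 0.1181, 0.3125, 0.1667], E[r] = 0.5764, γ^t·E[r] = 0.403472, running G = 1.653472
t=2: π = [0.1580, 0.2425, 0.1429, 0.2836, 0.1730], E[r] = 0.4560, γ^t·E[r] = 0.223449, running G = 1.876921
t=3: π = [0.1598, 0.2451, 0.1501, 0.2736, 0.1713], E[r] = 0.4657, γ^t·E[r] = 0.159739, running G = 2.036660
t=4: π = [0.1618, 0.2446, 0.1510, 0.2727, 0.1700], E[r] = 0.4716, γ^t·E[r] = 0.113229, running G = 2.149890
t=5: π = [0.1622, 0.2443, 0.1508, 0.2729, 0.1697], E[r] = 0.4725, γ^t·E[r] = 0.079418, running G = 2.229308
t=6: π = [0.1622, 0.2443, 0.1508, 0.2731, 0.1697], E[r] = 0.4725, γ^t·E[r] = 0.055585, running G = 2.284892

G = 2.2849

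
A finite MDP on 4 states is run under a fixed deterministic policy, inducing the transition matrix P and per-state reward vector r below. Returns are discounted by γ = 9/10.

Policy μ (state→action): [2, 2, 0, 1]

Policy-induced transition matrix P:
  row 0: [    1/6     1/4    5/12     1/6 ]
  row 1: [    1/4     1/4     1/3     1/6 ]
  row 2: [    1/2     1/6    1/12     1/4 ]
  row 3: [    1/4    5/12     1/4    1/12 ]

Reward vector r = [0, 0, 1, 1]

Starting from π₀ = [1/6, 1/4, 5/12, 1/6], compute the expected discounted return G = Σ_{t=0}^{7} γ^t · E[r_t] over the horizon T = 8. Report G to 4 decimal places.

t=0: π = [0.1667, 0.2500, 0.4167, 0.1667], E[r] = 0.5833, γ^t·E[r] = 0.583333, running G = 0.583333
t=1: π = [0.3403, 0.2431, 0.2292, 0.1875], E[r] = 0.4167, γ^t·E[r] = 0.375000, running G = 0.958333
t=2: π = [0.2789, 0.2622, 0.2888, 0.1701], E[r] = 0.4589, γ^t·E[r] = 0.371719, running G = 1.330052
t=3: π = [0.2989, 0.2543, 0.2702, 0.1766], E[r] = 0.4468, γ^t·E[r] = 0.325688, running G = 1.655740
t=4: π = [0.2926, 0.2569, 0.2760, 0.1745], E[r] = 0.4505, γ^t·E[r] = 0.295542, running G = 1.951281
t=5: π = [0.2946, 0.2561, 0.2742, 0.1751], E[r] = 0.4493, γ^t·E[r] = 0.265314, running G = 2.216595
t=6: π = [0.2940, 0.2563, 0.2747, 0.1749], E[r] = 0.4497, γ^t·E[r] = 0.238971, running G = 2.455566
t=7: π = [0.2942, 0.2563, 0.2746, 0.1750], E[r] = 0.4496, γ^t·E[r] = 0.215021, running G = 2.670587

G = 2.6706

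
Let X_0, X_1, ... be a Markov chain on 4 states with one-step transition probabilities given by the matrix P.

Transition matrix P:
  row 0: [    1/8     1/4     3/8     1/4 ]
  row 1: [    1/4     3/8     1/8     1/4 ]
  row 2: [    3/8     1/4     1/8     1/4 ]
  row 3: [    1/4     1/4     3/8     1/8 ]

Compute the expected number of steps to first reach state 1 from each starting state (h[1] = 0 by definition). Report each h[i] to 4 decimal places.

h = [4.0000, 0.0000, 4.0000, 4.0000]

First-step conditioning: h[1] = 0; for i ≠ 1, h[i] = 1 + Σ_k P[i][k]·h[k].
  h[0] = 1 + 1/8·h[0] + 3/8·h[2] + 1/4·h[3]
  h[2] = 1 + 3/8·h[0] + 1/8·h[2] + 1/4·h[3]
  h[3] = 1 + 1/4·h[0] + 3/8·h[2] + 1/8·h[3]
Solving the 3×3 linear system over states ≠ 1 gives exactly h = [4, 0, 4, 4] (h[1] = 0 is the target).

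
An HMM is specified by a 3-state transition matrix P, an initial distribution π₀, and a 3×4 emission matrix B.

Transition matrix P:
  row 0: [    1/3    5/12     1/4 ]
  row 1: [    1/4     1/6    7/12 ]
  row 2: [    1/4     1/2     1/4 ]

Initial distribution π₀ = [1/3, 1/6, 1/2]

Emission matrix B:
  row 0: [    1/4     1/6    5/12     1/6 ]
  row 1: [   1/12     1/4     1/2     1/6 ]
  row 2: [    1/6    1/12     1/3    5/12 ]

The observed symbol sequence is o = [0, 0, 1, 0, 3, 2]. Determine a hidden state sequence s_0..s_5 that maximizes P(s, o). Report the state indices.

t=0: δ = [8.333e-02, 1.389e-02, 8.333e-02]  (obs o_0=0)
t=1: δ = [6.944e-03, 3.472e-03, 3.472e-03]  ψ = [0, 2, 0]  (obs o_1=0)
t=2: δ = [3.858e-04, 7.234e-04, 1.688e-04]  ψ = [0, 0, 1]  (obs o_2=1)
t=3: δ = [4.521e-05, 1.340e-05, 7.033e-05]  ψ = [1, 0, 1]  (obs o_3=0)
t=4: δ = [2.930e-06, 5.861e-06, 7.326e-06]  ψ = [2, 2, 2]  (obs o_4=3)
t=5: δ = [7.631e-07, 1.831e-06, 1.140e-06]  ψ = [2, 2, 1]  (obs o_5=2)
backtrack: best end state = 1; path = [0, 0, 1, 2, 2, 1]

path = [0, 0, 1, 2, 2, 1]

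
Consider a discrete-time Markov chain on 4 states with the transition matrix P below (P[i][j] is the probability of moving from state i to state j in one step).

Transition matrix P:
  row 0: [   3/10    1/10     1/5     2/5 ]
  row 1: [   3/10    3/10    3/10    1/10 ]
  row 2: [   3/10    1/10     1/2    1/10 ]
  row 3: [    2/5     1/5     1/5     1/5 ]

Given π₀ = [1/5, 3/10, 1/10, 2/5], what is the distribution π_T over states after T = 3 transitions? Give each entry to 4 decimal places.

t=0: π = [0.2000, 0.3000, 0.1000, 0.4000]
t=1: π = [0.3400, 0.2000, 0.2600, 0.2000]
t=2: π = [0.3200, 0.1600, 0.2980, 0.2220]
t=3: π = [0.3222, 0.1542, 0.3054, 0.2182]

π = [0.3222, 0.1542, 0.3054, 0.2182]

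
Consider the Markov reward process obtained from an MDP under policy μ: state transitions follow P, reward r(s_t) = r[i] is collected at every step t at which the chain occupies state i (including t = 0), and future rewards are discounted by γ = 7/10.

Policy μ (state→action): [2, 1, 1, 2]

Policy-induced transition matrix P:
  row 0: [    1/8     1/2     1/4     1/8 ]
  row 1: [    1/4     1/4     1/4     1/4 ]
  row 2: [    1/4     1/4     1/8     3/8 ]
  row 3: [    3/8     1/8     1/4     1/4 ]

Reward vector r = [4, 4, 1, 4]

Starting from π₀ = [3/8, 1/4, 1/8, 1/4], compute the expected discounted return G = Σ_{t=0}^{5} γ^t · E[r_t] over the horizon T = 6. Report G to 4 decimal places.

t=0: π = [0.3750, 0.2500, 0.1250, 0.2500], E[r] = 3.6250, γ^t·E[r] = 3.625000, running G = 3.625000
t=1: π = [0.2344, 0.3125, 0.2344, 0.2188], E[r] = 3.2969, γ^t·E[r] = 2.307813, running G = 5.932813
t=2: π = [0.2480, 0.2813, 0.2207, 0.2500], E[r] = 3.3379, γ^t·E[r] = 1.635566, running G = 7.568379
t=3: π = [0.2502, 0.2808, 0.2224, 0.2466], E[r] = 3.3328, γ^t·E[r] = 1.143138, running G = 8.711517
t=4: π = [0.2495, 0.2817, 0.2222, 0.2465], E[r] = 3.3334, γ^t·E[r] = 0.800350, running G = 9.511867
t=5: π = [0.2496, 0.2816, 0.2222, 0.2466], E[r] = 3.3333, γ^t·E[r] = 0.560232, running G = 10.072099

G = 10.0721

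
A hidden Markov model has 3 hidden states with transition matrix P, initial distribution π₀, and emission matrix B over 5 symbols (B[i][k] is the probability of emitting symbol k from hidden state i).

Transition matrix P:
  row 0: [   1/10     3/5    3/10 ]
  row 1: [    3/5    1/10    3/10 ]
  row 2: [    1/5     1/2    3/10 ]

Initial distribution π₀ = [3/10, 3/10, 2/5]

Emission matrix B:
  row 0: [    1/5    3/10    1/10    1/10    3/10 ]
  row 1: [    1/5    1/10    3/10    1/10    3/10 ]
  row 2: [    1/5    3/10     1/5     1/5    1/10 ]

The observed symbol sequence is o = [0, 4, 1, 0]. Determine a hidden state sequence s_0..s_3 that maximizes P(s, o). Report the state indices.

t=0: δ = [6.000e-02, 6.000e-02, 8.000e-02]  (obs o_0=0)
t=1: δ = [1.080e-02, 1.200e-02, 2.400e-03]  ψ = [1, 2, 2]  (obs o_1=4)
t=2: δ = [2.160e-03, 6.480e-04, 1.080e-03]  ψ = [1, 0, 1]  (obs o_2=1)
t=3: δ = [7.776e-05, 2.592e-04, 1.296e-04]  ψ = [1, 0, 0]  (obs o_3=0)
backtrack: best end state = 1; path = [2, 1, 0, 1]

path = [2, 1, 0, 1]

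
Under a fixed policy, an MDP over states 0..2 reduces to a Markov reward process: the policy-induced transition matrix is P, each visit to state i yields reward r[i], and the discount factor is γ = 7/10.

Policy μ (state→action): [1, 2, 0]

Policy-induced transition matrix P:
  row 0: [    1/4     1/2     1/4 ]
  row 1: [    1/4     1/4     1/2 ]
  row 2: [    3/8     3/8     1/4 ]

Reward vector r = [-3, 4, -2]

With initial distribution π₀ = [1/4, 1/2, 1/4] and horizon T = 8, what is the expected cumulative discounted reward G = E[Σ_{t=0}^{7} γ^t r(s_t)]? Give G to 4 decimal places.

t=0: π = [0.2500, 0.5000, 0.2500], E[r] = 0.7500, γ^t·E[r] = 0.750000, running G = 0.750000
t=1: π = [0.2813, 0.3438, 0.3750], E[r] = -0.2188, γ^t·E[r] = -0.153125, running G = 0.596875
t=2: π = [0.2969, 0.3672, 0.3359], E[r] = -0.0938, γ^t·E[r] = -0.045938, running G = 0.550938
t=3: π = [0.2920, 0.3662, 0.3418], E[r] = -0.0947, γ^t·E[r] = -0.032491, running G = 0.518446
t=4: π = [0.2927, 0.3657, 0.3416], E[r] = -0.0984, γ^t·E[r] = -0.023623, running G = 0.494823
t=5: π = [0.2927, 0.3659, 0.3414], E[r] = -0.0974, γ^t·E[r] = -0.016377, running G = 0.478446
t=6: π = [0.2927, 0.3659, 0.3415], E[r] = -0.0976, γ^t·E[r] = -0.011478, running G = 0.466968
t=7: π = [0.2927, 0.3659, 0.3415], E[r] = -0.0976, γ^t·E[r] = -0.008035, running G = 0.458933

G = 0.4589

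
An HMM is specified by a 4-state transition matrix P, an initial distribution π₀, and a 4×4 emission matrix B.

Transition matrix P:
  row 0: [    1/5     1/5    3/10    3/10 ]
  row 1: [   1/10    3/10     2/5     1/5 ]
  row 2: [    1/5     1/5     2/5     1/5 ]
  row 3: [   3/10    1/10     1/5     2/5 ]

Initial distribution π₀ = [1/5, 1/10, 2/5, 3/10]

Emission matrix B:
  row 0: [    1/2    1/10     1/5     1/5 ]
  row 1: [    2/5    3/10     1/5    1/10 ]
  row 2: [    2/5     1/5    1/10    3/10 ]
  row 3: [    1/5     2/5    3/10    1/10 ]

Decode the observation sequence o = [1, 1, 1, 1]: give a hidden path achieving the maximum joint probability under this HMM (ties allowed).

path = [3, 3, 3, 3]

t=0: δ = [2.000e-02, 3.000e-02, 8.000e-02, 1.200e-01]  (obs o_0=1)
t=1: δ = [3.600e-03, 4.800e-03, 6.400e-03, 1.920e-02]  ψ = [3, 2, 2, 3]  (obs o_1=1)
t=2: δ = [5.760e-04, 5.760e-04, 7.680e-04, 3.072e-03]  ψ = [3, 3, 3, 3]  (obs o_2=1)
t=3: δ = [9.216e-05, 9.216e-05, 1.229e-04, 4.915e-04]  ψ = [3, 3, 3, 3]  (obs o_3=1)
backtrack: best end state = 3; path = [3, 3, 3, 3]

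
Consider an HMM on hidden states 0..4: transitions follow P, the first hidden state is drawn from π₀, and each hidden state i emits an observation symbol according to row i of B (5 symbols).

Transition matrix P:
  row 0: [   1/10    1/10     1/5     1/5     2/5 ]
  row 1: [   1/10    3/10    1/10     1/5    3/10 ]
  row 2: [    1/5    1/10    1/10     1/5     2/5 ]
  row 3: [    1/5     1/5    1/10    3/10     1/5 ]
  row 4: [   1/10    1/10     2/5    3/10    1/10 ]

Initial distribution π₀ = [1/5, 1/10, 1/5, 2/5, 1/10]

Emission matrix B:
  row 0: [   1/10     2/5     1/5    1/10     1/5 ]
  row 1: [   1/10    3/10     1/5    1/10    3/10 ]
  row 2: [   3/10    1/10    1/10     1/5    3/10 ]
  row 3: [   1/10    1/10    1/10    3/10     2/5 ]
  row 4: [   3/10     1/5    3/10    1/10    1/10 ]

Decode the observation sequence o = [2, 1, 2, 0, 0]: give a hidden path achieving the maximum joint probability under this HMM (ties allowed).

t=0: δ = [4.000e-02, 2.000e-02, 2.000e-02, 4.000e-02, 3.000e-02]  (obs o_0=2)
t=1: δ = [3.200e-03, 2.400e-03, 1.200e-03, 1.200e-03, 3.200e-03]  ψ = [3, 3, 4, 3, 0]  (obs o_1=1)
t=2: δ = [6.400e-05, 1.440e-04, 1.280e-04, 9.600e-05, 3.840e-04]  ψ = [0, 1, 4, 4, 0]  (obs o_2=2)
t=3: δ = [3.840e-06, 4.320e-06, 4.608e-05, 1.152e-05, 1.536e-05]  ψ = [4, 1, 4, 4, 2]  (obs o_3=0)
t=4: δ = [9.216e-07, 4.608e-07, 1.843e-06, 9.216e-07, 5.530e-06]  ψ = [2, 2, 4, 2, 2]  (obs o_4=0)
backtrack: best end state = 4; path = [3, 0, 4, 2, 4]

path = [3, 0, 4, 2, 4]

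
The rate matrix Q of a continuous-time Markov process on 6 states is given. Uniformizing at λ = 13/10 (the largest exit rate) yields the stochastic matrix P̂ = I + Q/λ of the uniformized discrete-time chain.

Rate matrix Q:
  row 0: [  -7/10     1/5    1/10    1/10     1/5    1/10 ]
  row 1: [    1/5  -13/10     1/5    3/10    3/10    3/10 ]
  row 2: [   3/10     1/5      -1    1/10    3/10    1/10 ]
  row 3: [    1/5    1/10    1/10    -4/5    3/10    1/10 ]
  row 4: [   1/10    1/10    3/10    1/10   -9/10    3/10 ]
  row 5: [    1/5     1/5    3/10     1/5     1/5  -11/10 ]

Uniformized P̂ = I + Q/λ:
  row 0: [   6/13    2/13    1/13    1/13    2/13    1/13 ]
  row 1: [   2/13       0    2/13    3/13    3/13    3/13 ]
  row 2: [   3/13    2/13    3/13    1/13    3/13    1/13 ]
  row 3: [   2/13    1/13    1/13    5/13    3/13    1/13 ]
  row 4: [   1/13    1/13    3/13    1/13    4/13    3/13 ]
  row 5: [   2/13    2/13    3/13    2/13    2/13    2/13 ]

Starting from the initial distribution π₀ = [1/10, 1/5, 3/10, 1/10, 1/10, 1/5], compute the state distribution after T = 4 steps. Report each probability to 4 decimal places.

t=0: π = [0.1000, 0.2000, 0.3000, 0.1000, 0.1000, 0.2000]
t=1: π = [0.2000, 0.1077, 0.1846, 0.1538, 0.2154, 0.1385]
t=2: π = [0.2130, 0.1089, 0.1680, 0.1515, 0.2213, 0.1373]
t=3: π = [0.2153, 0.1084, 0.1663, 0.1508, 0.2208, 0.1383]
t=4: π = [0.2159, 0.1086, 0.1661, 0.1507, 0.2206, 0.1382]

π = [0.2159, 0.1086, 0.1661, 0.1507, 0.2206, 0.1382]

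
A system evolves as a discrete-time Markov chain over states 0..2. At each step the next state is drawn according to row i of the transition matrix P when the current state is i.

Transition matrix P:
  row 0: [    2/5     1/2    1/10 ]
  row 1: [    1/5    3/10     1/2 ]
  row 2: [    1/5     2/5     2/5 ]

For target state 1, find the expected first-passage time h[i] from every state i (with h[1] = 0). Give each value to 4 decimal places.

h = [2.0588, 0.0000, 2.3529]

First-step conditioning: h[1] = 0; for i ≠ 1, h[i] = 1 + Σ_k P[i][k]·h[k].
  h[0] = 1 + 2/5·h[0] + 1/10·h[2]
  h[2] = 1 + 1/5·h[0] + 2/5·h[2]
Solving the 2×2 linear system over states ≠ 1 gives exactly h = [35/17, 0, 40/17] (h[1] = 0 is the target).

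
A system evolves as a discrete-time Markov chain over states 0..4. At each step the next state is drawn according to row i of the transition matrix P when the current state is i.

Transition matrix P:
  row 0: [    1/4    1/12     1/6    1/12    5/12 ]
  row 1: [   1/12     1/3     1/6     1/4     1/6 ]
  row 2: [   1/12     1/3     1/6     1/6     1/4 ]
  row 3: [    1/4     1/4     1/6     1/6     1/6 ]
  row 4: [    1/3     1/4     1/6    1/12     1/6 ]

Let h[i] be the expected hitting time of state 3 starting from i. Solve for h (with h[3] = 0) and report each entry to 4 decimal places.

First-step conditioning: h[3] = 0; for i ≠ 3, h[i] = 1 + Σ_k P[i][k]·h[k].
  h[0] = 1 + 1/4·h[0] + 1/12·h[1] + 1/6·h[2] + 5/12·h[4]
  h[1] = 1 + 1/12·h[0] + 1/3·h[1] + 1/6·h[2] + 1/6·h[4]
  h[2] = 1 + 1/12·h[0] + 1/3·h[1] + 1/6·h[2] + 1/4·h[4]
  h[4] = 1 + 1/3·h[0] + 1/4·h[1] + 1/6·h[2] + 1/6·h[4]
Solving the 4×4 linear system over states ≠ 3 gives exactly h = [10152/1369, 216/37, 8814/1369, 0, 9864/1369] (h[3] = 0 is the target).

h = [7.4156, 5.8378, 6.4383, 0.0000, 7.2053]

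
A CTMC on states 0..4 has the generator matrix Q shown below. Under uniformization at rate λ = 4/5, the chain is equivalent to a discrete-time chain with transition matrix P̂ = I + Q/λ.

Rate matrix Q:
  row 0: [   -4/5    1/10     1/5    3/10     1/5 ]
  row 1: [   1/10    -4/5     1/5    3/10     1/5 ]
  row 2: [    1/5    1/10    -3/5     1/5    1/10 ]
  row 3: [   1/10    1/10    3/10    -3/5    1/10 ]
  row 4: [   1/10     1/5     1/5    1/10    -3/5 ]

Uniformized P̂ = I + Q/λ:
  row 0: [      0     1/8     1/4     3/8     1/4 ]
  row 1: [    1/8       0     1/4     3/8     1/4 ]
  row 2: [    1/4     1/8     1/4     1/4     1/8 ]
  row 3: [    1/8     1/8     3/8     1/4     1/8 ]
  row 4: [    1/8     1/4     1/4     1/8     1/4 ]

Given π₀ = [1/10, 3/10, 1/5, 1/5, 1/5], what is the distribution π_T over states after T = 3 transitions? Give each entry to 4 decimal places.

t=0: π = [0.1000, 0.3000, 0.2000, 0.2000, 0.2000]
t=1: π = [0.1375, 0.1125, 0.2750, 0.2750, 0.2000]
t=2: π = [0.1422, 0.1359, 0.2844, 0.2563, 0.1813]
t=3: π = [0.1428, 0.1307, 0.2820, 0.2621, 0.1824]

π = [0.1428, 0.1307, 0.2820, 0.2621, 0.1824]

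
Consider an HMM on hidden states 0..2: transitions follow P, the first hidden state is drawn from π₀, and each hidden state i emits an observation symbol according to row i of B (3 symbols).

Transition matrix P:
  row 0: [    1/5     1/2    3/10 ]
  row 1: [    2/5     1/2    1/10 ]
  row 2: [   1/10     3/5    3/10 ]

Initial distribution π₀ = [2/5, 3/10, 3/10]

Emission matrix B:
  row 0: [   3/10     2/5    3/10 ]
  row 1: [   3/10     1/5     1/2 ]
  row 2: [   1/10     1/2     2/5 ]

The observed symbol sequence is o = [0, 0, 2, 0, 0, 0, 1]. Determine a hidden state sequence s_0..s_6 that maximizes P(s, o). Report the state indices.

path = [0, 1, 1, 1, 1, 1, 0]

t=0: δ = [1.200e-01, 9.000e-02, 3.000e-02]  (obs o_0=0)
t=1: δ = [1.080e-02, 1.800e-02, 3.600e-03]  ψ = [1, 0, 0]  (obs o_1=0)
t=2: δ = [2.160e-03, 4.500e-03, 1.296e-03]  ψ = [1, 1, 0]  (obs o_2=2)
t=3: δ = [5.400e-04, 6.750e-04, 6.480e-05]  ψ = [1, 1, 0]  (obs o_3=0)
t=4: δ = [8.100e-05, 1.012e-04, 1.620e-05]  ψ = [1, 1, 0]  (obs o_4=0)
t=5: δ = [1.215e-05, 1.519e-05, 2.430e-06]  ψ = [1, 1, 0]  (obs o_5=0)
t=6: δ = [2.430e-06, 1.519e-06, 1.822e-06]  ψ = [1, 1, 0]  (obs o_6=1)
backtrack: best end state = 0; path = [0, 1, 1, 1, 1, 1, 0]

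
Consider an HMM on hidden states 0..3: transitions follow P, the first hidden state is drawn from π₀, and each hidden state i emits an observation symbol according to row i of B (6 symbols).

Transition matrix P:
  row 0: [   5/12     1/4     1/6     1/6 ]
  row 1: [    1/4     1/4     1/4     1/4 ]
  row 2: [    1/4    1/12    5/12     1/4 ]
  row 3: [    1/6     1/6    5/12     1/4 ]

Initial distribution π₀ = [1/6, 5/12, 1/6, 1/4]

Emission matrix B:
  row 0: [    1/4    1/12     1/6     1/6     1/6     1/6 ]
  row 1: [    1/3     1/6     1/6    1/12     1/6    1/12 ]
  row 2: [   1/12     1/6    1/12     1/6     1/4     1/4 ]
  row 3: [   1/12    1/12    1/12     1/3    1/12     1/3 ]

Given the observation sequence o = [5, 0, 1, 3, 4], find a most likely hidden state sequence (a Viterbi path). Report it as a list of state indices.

t=0: δ = [2.778e-02, 3.472e-02, 4.167e-02, 8.333e-02]  (obs o_0=5)
t=1: δ = [3.472e-03, 4.630e-03, 2.894e-03, 1.736e-03]  ψ = [3, 3, 3, 3]  (obs o_1=0)
t=2: δ = [1.206e-04, 1.929e-04, 2.009e-04, 9.645e-05]  ψ = [0, 1, 2, 1]  (obs o_2=1)
t=3: δ = [8.372e-06, 4.019e-06, 1.395e-05, 1.674e-05]  ψ = [0, 1, 2, 2]  (obs o_3=3)
t=4: δ = [5.814e-07, 4.651e-07, 1.744e-06, 3.489e-07]  ψ = [0, 3, 3, 3]  (obs o_4=4)
backtrack: best end state = 2; path = [3, 2, 2, 3, 2]

path = [3, 2, 2, 3, 2]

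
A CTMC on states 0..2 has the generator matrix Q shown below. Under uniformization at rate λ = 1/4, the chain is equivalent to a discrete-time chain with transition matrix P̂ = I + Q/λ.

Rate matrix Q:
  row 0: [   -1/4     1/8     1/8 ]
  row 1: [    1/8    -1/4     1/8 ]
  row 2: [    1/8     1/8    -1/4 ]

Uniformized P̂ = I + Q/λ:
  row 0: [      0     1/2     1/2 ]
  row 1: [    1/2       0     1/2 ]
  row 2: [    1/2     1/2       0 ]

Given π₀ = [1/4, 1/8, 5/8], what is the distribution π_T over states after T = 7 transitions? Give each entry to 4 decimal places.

t=0: π = [0.2500, 0.1250, 0.6250]
t=1: π = [0.3750, 0.4375, 0.1875]
t=2: π = [0.3125, 0.2813, 0.4063]
t=3: π = [0.3438, 0.3594, 0.2969]
t=4: π = [0.3281, 0.3203, 0.3516]
t=5: π = [0.3359, 0.3398, 0.3242]
t=6: π = [0.3320, 0.3301, 0.3379]
t=7: π = [0.3340, 0.3350, 0.3311]

π = [0.3340, 0.3350, 0.3311]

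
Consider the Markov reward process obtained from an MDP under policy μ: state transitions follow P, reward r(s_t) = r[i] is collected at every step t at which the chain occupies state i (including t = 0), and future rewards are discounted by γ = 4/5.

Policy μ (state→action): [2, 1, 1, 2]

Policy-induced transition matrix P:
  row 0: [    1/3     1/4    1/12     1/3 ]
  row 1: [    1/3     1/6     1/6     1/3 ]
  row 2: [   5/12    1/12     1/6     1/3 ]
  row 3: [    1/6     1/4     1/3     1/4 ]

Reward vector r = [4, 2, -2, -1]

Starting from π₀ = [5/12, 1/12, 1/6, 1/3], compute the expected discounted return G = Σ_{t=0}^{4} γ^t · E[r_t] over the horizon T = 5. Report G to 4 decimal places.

t=0: π = [0.4167, 0.0833, 0.1667, 0.3333], E[r] = 1.1667, γ^t·E[r] = 1.166667, running G = 1.166667
t=1: π = [0.2917, 0.2153, 0.1875, 0.3056], E[r] = 0.9167, γ^t·E[r] = 0.733333, running G = 1.900000
t=2: π = [0.2980, 0.2008, 0.1933, 0.3079], E[r] = 0.8993, γ^t·E[r] = 0.575556, running G = 2.475556
t=3: π = [0.2981, 0.2011, 0.1931, 0.3077], E[r] = 0.9007, γ^t·E[r] = 0.461136, running G = 2.936691
t=4: π = [0.2981, 0.2011, 0.1931, 0.3077], E[r] = 0.9008, γ^t·E[r] = 0.368971, running G = 3.305663

G = 3.3057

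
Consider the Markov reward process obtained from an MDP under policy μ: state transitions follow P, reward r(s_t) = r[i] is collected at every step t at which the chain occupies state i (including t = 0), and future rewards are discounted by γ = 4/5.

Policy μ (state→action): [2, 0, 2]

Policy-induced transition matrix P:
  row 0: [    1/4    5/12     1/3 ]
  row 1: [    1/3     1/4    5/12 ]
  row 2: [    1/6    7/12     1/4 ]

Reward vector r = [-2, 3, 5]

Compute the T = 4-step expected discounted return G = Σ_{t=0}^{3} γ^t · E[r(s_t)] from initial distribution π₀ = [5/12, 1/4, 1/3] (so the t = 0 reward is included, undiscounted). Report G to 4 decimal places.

G = 6.2933

t=0: π = [0.4167, 0.2500, 0.3333], E[r] = 1.5833, γ^t·E[r] = 1.583333, running G = 1.583333
t=1: π = [0.2431, 0.4306, 0.3264], E[r] = 2.4375, γ^t·E[r] = 1.950000, running G = 3.533333
t=2: π = [0.2587, 0.3993, 0.3420], E[r] = 2.3906, γ^t·E[r] = 1.530000, running G = 5.063333
t=3: π = [0.2548, 0.4071, 0.3381], E[r] = 2.4023, γ^t·E[r] = 1.230000, running G = 6.293333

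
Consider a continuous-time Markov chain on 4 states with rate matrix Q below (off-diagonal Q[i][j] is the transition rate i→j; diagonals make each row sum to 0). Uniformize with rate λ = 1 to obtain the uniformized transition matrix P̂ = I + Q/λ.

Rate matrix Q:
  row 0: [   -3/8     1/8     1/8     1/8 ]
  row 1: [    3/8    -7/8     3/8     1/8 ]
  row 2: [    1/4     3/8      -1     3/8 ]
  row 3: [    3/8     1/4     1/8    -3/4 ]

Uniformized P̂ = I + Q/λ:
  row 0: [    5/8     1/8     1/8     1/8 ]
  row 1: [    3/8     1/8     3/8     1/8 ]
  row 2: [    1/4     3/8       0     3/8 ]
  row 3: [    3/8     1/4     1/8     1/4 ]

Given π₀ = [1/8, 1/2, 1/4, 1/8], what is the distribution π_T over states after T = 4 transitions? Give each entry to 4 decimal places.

t=0: π = [0.1250, 0.5000, 0.2500, 0.1250]
t=1: π = [0.3750, 0.2031, 0.2188, 0.2031]
t=2: π = [0.4414, 0.2051, 0.1484, 0.2051]
t=3: π = [0.4668, 0.1877, 0.1577, 0.1877]
t=4: π = [0.4720, 0.1879, 0.1522, 0.1879]

π = [0.4720, 0.1879, 0.1522, 0.1879]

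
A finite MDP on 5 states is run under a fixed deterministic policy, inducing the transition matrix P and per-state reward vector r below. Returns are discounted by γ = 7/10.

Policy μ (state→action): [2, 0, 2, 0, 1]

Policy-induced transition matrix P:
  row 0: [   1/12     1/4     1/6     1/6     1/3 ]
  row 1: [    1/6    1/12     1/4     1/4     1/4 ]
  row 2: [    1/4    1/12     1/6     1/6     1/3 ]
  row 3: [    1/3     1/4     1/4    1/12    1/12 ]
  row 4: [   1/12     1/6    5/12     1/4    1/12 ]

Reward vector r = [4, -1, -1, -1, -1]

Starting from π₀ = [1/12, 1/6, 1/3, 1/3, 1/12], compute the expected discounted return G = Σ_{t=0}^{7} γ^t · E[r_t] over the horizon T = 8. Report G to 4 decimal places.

t=0: π = [0.0833, 0.1667, 0.3333, 0.3333, 0.0833], E[r] = -0.5833, γ^t·E[r] = -0.583333, running G = -0.583333
t=1: π = [0.2361, 0.1597, 0.2292, 0.1597, 0.2153], E[r] = 0.1806, γ^t·E[r] = 0.126389, running G = -0.456944
t=2: π = [0.1748, 0.1672, 0.2471, 0.1846, 0.2263], E[r] = -0.1262, γ^t·E[r] = -0.061817, running G = -0.518762
t=3: π = [0.1846, 0.1621, 0.2526, 0.1841, 0.2167], E[r] = -0.0770, γ^t·E[r] = -0.026400, running G = -0.545161
t=4: π = [0.1850, 0.1628, 0.2497, 0.1829, 0.2196], E[r] = -0.0752, γ^t·E[r] = -0.018065, running G = -0.563226
t=5: π = [0.1842, 0.1629, 0.2504, 0.1833, 0.2191], E[r] = -0.0788, γ^t·E[r] = -0.013244, running G = -0.576471
t=6: π = [0.1845, 0.1629, 0.2503, 0.1832, 0.2191], E[r] = -0.0777, γ^t·E[r] = -0.009137, running G = -0.585608
t=7: π = [0.1844, 0.1629, 0.2503, 0.1832, 0.2192], E[r] = -0.0779, γ^t·E[r] = -0.006412, running G = -0.592019

G = -0.5920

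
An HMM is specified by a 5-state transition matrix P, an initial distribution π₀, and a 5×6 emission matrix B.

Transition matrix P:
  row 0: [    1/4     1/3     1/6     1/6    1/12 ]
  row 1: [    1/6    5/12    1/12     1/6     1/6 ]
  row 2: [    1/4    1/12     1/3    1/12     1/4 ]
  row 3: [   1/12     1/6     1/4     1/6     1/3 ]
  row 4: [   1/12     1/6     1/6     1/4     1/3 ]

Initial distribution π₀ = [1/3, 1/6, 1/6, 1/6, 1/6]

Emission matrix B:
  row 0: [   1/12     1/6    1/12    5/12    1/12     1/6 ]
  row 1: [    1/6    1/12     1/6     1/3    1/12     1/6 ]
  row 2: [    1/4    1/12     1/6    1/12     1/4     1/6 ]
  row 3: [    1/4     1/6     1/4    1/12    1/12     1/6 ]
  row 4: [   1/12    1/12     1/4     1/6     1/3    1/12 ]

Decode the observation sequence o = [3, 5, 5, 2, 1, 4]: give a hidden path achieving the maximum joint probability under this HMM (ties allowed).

t=0: δ = [1.389e-01, 5.556e-02, 1.389e-02, 1.389e-02, 2.778e-02]  (obs o_0=3)
t=1: δ = [5.787e-03, 7.716e-03, 3.858e-03, 3.858e-03, 9.645e-04]  ψ = [0, 0, 0, 0, 0]  (obs o_1=5)
t=2: δ = [2.411e-04, 5.358e-04, 2.143e-04, 2.143e-04, 1.072e-04]  ψ = [0, 1, 2, 1, 1]  (obs o_2=5)
t=3: δ = [7.442e-06, 3.721e-05, 1.191e-05, 2.233e-05, 2.233e-05]  ψ = [1, 1, 2, 1, 1]  (obs o_3=2)
t=4: δ = [1.034e-06, 1.292e-06, 4.651e-07, 1.034e-06, 6.202e-07]  ψ = [1, 1, 3, 1, 3]  (obs o_4=1)
t=5: δ = [2.153e-08, 4.486e-08, 6.460e-08, 1.795e-08, 1.148e-07]  ψ = [0, 1, 3, 1, 3]  (obs o_5=4)
backtrack: best end state = 4; path = [0, 1, 1, 1, 3, 4]

path = [0, 1, 1, 1, 3, 4]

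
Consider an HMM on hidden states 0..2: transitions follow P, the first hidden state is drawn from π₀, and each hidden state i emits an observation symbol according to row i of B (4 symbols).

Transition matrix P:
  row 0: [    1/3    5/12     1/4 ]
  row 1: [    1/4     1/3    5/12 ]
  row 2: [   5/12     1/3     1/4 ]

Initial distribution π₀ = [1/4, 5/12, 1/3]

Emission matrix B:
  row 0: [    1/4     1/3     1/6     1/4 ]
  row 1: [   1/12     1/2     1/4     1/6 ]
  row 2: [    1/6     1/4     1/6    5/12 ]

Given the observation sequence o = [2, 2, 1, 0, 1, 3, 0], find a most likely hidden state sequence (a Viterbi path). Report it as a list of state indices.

path = [1, 1, 2, 0, 1, 2, 0]

t=0: δ = [4.167e-02, 1.042e-01, 5.556e-02]  (obs o_0=2)
t=1: δ = [4.340e-03, 8.681e-03, 7.234e-03]  ψ = [1, 1, 1]  (obs o_1=2)
t=2: δ = [1.005e-03, 1.447e-03, 9.042e-04]  ψ = [2, 1, 1]  (obs o_2=1)
t=3: δ = [9.419e-05, 4.019e-05, 1.005e-04]  ψ = [2, 1, 1]  (obs o_3=0)
t=4: δ = [1.395e-05, 1.962e-05, 6.279e-06]  ψ = [2, 0, 2]  (obs o_4=1)
t=5: δ = [1.226e-06, 1.090e-06, 3.407e-06]  ψ = [1, 1, 1]  (obs o_5=3)
t=6: δ = [3.549e-07, 9.463e-08, 1.419e-07]  ψ = [2, 2, 2]  (obs o_6=0)
backtrack: best end state = 0; path = [1, 1, 2, 0, 1, 2, 0]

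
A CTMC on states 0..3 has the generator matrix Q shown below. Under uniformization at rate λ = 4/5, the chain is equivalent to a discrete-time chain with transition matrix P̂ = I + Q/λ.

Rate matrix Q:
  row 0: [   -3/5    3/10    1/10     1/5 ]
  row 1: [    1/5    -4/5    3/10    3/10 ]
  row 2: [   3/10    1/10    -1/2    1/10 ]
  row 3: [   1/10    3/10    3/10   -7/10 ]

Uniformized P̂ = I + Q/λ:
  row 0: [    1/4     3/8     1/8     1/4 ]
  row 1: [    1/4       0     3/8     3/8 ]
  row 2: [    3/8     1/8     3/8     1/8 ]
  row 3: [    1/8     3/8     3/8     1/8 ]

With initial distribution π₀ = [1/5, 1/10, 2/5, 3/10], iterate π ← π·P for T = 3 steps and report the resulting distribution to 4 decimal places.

t=0: π = [0.2000, 0.1000, 0.4000, 0.3000]
t=1: π = [0.2625, 0.2375, 0.3250, 0.1750]
t=2: π = [0.2688, 0.2047, 0.3094, 0.2172]
t=3: π = [0.2615, 0.2209, 0.3078, 0.2098]

π = [0.2615, 0.2209, 0.3078, 0.2098]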